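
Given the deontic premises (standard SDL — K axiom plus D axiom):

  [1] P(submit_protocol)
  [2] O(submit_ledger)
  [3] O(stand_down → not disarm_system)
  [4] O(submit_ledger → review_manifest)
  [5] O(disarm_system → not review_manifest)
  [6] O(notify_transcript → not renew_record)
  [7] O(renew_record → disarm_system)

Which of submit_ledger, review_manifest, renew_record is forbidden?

renew_record

From premise 2 we have O(submit_ledger).
Applying K to premise 4 (O(submit_ledger → review_manifest)) and O(submit_ledger) yields O(review_manifest).
Premise 5, O(disarm_system → not review_manifest), contraposes to O(review_manifest → not disarm_system); with O(review_manifest) we get O(not disarm_system).
Premise 7 is O(renew_record → disarm_system); contrapositively O(not disarm_system → not renew_record). Since O(not disarm_system) holds, K gives O(not renew_record).
So O(not renew_record) holds, i.e. renew_record is forbidden. None of the other listed options is forbidden under the premises.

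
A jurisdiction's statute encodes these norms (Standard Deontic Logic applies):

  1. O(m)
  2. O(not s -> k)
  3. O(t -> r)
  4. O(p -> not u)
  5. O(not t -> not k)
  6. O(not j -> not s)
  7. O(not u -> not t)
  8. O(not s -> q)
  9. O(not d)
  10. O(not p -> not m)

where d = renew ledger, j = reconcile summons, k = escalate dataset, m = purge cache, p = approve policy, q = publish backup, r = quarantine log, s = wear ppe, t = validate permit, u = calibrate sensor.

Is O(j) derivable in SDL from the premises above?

Yes

From premise 1 we have O(m).
The contrapositive of premise 10 (O(not p -> not m)) is O(m -> p), and O(m) is already established, so O(p).
From O(p) and premise 4, O(p -> not u), we obtain O(not u).
Applying K to premise 7 (O(not u -> not t)) and O(not u) yields O(not t).
From O(not t) and premise 5, O(not t -> not k), we obtain O(not k).
Premise 2, O(not s -> k), contraposes to O(not k -> s); with O(not k) we get O(s).
Premise 6, O(not j -> not s), contraposes to O(s -> j); with O(s) we get O(j).
Premises 3, 8, 9 do not contribute to this derivation.
So O(j) follows.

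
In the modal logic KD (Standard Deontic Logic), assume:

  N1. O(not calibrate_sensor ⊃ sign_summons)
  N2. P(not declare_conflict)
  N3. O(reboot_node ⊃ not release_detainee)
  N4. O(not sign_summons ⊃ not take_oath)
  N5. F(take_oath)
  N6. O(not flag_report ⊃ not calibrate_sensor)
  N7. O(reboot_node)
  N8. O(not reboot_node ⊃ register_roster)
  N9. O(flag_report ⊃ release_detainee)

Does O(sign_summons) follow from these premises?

Yes

From premise 7 we have O(reboot_node).
Applying K to premise 3 (O(reboot_node ⊃ not release_detainee)) and O(reboot_node) yields O(not release_detainee).
Premise 9 is O(flag_report ⊃ release_detainee); contrapositively O(not release_detainee ⊃ not flag_report). Since O(not release_detainee) holds, K gives O(not flag_report).
With premise 6, O(not flag_report ⊃ not calibrate_sensor), the K-axiom yields O(not calibrate_sensor).
Premise 1 is O(not calibrate_sensor ⊃ sign_summons); since O(not calibrate_sensor), deontic closure gives O(sign_summons).
Premises 2, 4, 5, 8 do not contribute to this derivation.
So O(sign_summons) follows.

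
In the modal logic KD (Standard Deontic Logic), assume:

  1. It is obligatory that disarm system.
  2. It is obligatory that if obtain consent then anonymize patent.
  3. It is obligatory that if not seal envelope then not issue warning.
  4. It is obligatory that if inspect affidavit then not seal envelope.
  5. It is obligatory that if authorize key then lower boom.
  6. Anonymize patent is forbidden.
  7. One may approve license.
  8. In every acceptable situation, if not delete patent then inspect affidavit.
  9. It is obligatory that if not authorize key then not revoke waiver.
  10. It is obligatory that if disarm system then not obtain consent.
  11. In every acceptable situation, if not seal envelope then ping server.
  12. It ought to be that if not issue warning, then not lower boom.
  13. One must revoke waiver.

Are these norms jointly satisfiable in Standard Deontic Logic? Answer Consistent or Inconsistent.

Consistent

Premise 2 is O(obtain_consent → anonymize_patent), but O(obtain_consent) is not derivable from the premises, so it does not yield O(anonymize_patent).
So O(anonymize_patent) is not derivable, and the apparent clash with O(¬anonymize_patent) does not arise.
A world satisfying every obligation exists (e.g. anonymize_patent=false, approve_license=false, authorize_key=true, delete_patent=true, disarm_system=true, inspect_affidavit=false, issue_warning=true, lower_boom=true, obtain_consent=false, ping_server=false, revoke_waiver=true, seal_envelope=true); no atom is both obligatory and forbidden, so the set is consistent.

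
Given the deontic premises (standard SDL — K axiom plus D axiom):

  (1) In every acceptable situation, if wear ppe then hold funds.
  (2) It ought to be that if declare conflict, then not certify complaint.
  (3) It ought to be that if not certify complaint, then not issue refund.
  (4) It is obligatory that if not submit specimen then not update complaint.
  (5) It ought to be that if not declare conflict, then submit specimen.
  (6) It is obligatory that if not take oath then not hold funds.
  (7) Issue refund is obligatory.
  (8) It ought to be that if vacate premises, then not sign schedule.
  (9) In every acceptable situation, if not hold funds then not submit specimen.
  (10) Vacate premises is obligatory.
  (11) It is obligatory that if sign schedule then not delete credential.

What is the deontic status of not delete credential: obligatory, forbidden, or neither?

Neither

Premise 11 is O(sign_schedule → ¬delete_credential), but O(sign_schedule) is not derivable from the premises, so it does not yield O(¬delete_credential).
No premise or chain of K-axiom applications forces O(¬delete_credential), and none forces O(delete_credential). So ¬delete_credential is neither obligatory nor forbidden under these norms.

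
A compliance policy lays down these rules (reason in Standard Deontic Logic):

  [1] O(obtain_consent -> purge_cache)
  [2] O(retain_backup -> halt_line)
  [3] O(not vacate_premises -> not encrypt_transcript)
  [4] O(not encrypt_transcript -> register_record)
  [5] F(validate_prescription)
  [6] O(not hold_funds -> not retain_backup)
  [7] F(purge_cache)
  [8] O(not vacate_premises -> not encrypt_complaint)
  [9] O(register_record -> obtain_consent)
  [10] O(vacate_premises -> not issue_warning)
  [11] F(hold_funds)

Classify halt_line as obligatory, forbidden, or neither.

Neither

Premise 2 is O(retain_backup -> halt_line), but O(retain_backup) is not derivable from the premises, so it does not yield O(halt_line).
No premise or chain of K-axiom applications forces O(halt_line), and none forces O(not halt_line). So halt_line is neither obligatory nor forbidden under these norms.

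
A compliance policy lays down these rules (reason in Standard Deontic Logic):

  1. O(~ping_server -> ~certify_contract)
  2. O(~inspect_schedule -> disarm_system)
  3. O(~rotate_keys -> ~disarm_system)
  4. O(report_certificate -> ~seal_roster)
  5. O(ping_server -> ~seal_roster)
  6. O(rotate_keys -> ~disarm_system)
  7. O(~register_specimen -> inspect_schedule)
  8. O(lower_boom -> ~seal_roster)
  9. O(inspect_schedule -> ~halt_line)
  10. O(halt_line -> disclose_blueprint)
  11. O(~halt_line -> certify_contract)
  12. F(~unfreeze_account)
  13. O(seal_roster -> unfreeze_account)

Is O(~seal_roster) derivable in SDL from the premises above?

Yes

Premises 6 and 3 are O(rotate_keys -> ~disarm_system) and O(~rotate_keys -> ~disarm_system); every ideal world satisfies rotate_keys or ~rotate_keys, so in either case ~disarm_system holds — hence O(~disarm_system).
The contrapositive of premise 2 (O(~inspect_schedule -> disarm_system)) is O(~disarm_system -> inspect_schedule), and O(~disarm_system) is already established, so O(inspect_schedule).
From O(inspect_schedule) and premise 9, O(inspect_schedule -> ~halt_line), we obtain O(~halt_line).
Applying K to premise 11 (O(~halt_line -> certify_contract)) and O(~halt_line) yields O(certify_contract).
Premise 1 is O(~ping_server -> ~certify_contract); contrapositively O(certify_contract -> ping_server). Since O(certify_contract) holds, K gives O(ping_server).
Applying K to premise 5 (O(ping_server -> ~seal_roster)) and O(ping_server) yields O(~seal_roster).
Premises 4, 7, 8, 10, 12, 13 do not contribute to this derivation.
So O(~seal_roster) follows.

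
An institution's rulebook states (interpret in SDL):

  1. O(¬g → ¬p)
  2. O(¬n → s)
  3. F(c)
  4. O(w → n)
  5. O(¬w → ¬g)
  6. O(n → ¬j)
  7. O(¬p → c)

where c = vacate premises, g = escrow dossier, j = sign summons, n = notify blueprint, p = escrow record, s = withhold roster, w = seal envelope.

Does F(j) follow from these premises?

Premise 3, F(c), is equivalent to O(¬c).
Premise 7 is O(¬p → c); contrapositively O(¬c → p). Since O(¬c) holds, K gives O(p).
Premise 1, O(¬g → ¬p), contraposes to O(p → g); with O(p) we get O(g).
Premise 5 is O(¬w → ¬g); contrapositively O(g → w). Since O(g) holds, K gives O(w).
From O(w) and premise 4, O(w → n), we obtain O(n).
From O(n) and premise 6, O(n → ¬j), we obtain O(¬j).
Premise 2 does not contribute to this derivation.
So O(¬j) holds, i.e. F(j). The claim follows.

Yes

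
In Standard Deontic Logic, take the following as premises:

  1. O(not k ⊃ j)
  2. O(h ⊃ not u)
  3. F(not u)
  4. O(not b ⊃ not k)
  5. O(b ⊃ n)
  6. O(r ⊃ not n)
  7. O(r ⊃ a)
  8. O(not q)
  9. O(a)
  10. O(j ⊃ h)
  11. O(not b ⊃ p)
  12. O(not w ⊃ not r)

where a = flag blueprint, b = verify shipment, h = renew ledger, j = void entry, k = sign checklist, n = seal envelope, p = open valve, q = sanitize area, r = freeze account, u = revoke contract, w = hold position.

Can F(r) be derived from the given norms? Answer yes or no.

Premise 3, F(not u), is equivalent to O(u).
Premise 2, O(h ⊃ not u), contraposes to O(u ⊃ not h); with O(u) we get O(not h).
The contrapositive of premise 10 (O(j ⊃ h)) is O(not h ⊃ not j), and O(not h) is already established, so O(not j).
The contrapositive of premise 1 (O(not k ⊃ j)) is O(not j ⊃ k), and O(not j) is already established, so O(k).
The contrapositive of premise 4 (O(not b ⊃ not k)) is O(k ⊃ b), and O(k) is already established, so O(b).
Premise 5 is O(b ⊃ n); since O(b), deontic closure gives O(n).
The contrapositive of premise 6 (O(r ⊃ not n)) is O(n ⊃ not r), and O(n) is already established, so O(not r).
Premises 7, 8, 9, 11, 12 do not contribute to this derivation.
So O(not r) holds, i.e. F(r). The claim follows.

Yes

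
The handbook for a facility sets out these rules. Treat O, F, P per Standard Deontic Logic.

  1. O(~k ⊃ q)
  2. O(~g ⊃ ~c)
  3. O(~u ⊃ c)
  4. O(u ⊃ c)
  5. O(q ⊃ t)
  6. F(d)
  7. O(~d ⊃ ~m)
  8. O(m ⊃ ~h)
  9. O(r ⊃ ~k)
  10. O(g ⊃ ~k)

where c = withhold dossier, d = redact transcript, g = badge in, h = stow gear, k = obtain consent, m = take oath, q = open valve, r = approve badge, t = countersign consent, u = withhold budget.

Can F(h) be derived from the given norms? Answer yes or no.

Premise 8 is O(m ⊃ ~h), but O(m) is not derivable from the premises, so it does not yield O(~h).
No other premise forces O(~h). An ideal world satisfying every premise can still have h true, so F(h) is not derivable.

No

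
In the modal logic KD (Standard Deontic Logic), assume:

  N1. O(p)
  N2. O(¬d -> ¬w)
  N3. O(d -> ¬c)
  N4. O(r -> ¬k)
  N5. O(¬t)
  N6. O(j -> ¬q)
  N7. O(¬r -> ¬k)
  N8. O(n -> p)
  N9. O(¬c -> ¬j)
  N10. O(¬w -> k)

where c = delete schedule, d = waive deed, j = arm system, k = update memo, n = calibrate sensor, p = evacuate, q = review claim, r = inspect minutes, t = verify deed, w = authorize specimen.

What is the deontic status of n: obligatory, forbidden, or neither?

Neither

Premise 8 is O(n -> p); even if O(p) held, inferring O(n) would be affirming the consequent — invalid.
No premise or chain of K-axiom applications forces O(n), and none forces O(¬n). So n is neither obligatory nor forbidden under these norms.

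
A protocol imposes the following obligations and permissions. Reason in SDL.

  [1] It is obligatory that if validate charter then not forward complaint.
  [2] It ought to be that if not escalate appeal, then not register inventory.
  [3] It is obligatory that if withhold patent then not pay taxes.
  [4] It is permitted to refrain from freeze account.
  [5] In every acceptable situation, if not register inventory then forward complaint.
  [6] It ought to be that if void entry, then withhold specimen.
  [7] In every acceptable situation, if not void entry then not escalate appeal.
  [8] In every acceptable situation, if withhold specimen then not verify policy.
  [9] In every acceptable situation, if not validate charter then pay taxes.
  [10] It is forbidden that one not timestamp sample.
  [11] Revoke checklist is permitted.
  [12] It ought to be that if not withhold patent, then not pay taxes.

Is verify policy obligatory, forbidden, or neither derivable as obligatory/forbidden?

Forbidden

Premises 12 and 3 are O(¬withhold_patent → ¬pay_taxes) and O(withhold_patent → ¬pay_taxes); every ideal world satisfies ¬withhold_patent or withhold_patent, so in either case ¬pay_taxes holds — hence O(¬pay_taxes).
The contrapositive of premise 9 (O(¬validate_charter → pay_taxes)) is O(¬pay_taxes → validate_charter), and O(¬pay_taxes) is already established, so O(validate_charter).
Applying K to premise 1 (O(validate_charter → ¬forward_complaint)) and O(validate_charter) yields O(¬forward_complaint).
Premise 5 is O(¬register_inventory → forward_complaint); contrapositively O(¬forward_complaint → register_inventory). Since O(¬forward_complaint) holds, K gives O(register_inventory).
Premise 2, O(¬escalate_appeal → ¬register_inventory), contraposes to O(register_inventory → escalate_appeal); with O(register_inventory) we get O(escalate_appeal).
Premise 7 is O(¬void_entry → ¬escalate_appeal); contrapositively O(escalate_appeal → void_entry). Since O(escalate_appeal) holds, K gives O(void_entry).
With premise 6, O(void_entry → withhold_specimen), the K-axiom yields O(withhold_specimen).
From O(withhold_specimen) and premise 8, O(withhold_specimen → ¬verify_policy), we obtain O(¬verify_policy).
Premises 4, 10, 11 do not contribute to this derivation.
Thus O(¬verify_policy), which is F(verify_policy): verify_policy is forbidden.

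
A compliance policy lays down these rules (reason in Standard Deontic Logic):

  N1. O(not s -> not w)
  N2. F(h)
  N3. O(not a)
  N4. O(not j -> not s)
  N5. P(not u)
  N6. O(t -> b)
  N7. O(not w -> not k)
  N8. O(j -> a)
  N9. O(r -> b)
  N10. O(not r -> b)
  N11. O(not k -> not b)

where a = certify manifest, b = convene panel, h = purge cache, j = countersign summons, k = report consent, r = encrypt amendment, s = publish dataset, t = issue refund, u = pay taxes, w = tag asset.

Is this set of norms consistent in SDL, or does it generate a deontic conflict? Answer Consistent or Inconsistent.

Inconsistent

Premises 9 and 10 are O(r -> b) and O(not r -> b); every ideal world satisfies r or not r, so in either case b holds — hence O(b).
The contrapositive of premise 11 (O(not k -> not b)) is O(b -> k), and O(b) is already established, so O(k).
Premise 7, O(not w -> not k), contraposes to O(k -> w); with O(k) we get O(w).
Premise 1 is O(not s -> not w); contrapositively O(w -> s). Since O(w) holds, K gives O(s).
Premise 4, O(not j -> not s), contraposes to O(s -> j); with O(s) we get O(j).
From O(j) and premise 8, O(j -> a), we obtain O(a).
But premise 3 directly asserts O(not a).
We now have both O(a) and O(not a) — a is simultaneously obligatory and forbidden, violating the D-axiom.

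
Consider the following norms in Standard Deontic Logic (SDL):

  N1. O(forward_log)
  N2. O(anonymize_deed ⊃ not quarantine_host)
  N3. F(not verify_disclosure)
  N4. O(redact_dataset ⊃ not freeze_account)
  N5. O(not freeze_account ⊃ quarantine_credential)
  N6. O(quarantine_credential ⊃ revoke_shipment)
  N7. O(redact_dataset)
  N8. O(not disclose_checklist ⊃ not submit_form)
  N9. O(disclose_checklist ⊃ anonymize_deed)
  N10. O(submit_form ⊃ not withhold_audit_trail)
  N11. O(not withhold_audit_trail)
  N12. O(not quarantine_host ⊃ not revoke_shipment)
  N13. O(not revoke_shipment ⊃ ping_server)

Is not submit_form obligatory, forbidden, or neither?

Obligatory

Premise 7 states O(redact_dataset) outright.
From O(redact_dataset) and premise 4, O(redact_dataset ⊃ not freeze_account), we obtain O(not freeze_account).
From O(not freeze_account) and premise 5, O(not freeze_account ⊃ quarantine_credential), we obtain O(quarantine_credential).
Applying K to premise 6 (O(quarantine_credential ⊃ revoke_shipment)) and O(quarantine_credential) yields O(revoke_shipment).
The contrapositive of premise 12 (O(not quarantine_host ⊃ not revoke_shipment)) is O(revoke_shipment ⊃ quarantine_host), and O(revoke_shipment) is already established, so O(quarantine_host).
Premise 2 is O(anonymize_deed ⊃ not quarantine_host); contrapositively O(quarantine_host ⊃ not anonymize_deed). Since O(quarantine_host) holds, K gives O(not anonymize_deed).
Premise 9 is O(disclose_checklist ⊃ anonymize_deed); contrapositively O(not anonymize_deed ⊃ not disclose_checklist). Since O(not anonymize_deed) holds, K gives O(not disclose_checklist).
Applying K to premise 8 (O(not disclose_checklist ⊃ not submit_form)) and O(not disclose_checklist) yields O(not submit_form).
Premises 1, 3, 10, 11, 13 do not contribute to this derivation.
Hence not submit_form is obligatory.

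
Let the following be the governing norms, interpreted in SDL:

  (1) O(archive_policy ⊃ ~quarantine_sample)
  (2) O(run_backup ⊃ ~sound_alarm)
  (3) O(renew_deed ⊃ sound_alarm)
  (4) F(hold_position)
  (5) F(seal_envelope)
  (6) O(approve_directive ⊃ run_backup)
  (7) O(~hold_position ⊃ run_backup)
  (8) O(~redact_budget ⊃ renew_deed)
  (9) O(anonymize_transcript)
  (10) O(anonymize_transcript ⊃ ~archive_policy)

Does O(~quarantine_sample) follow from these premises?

Premise 1 is O(archive_policy ⊃ ~quarantine_sample), but O(archive_policy) is not derivable from the premises, so it does not yield O(~quarantine_sample).
No other premise forces O(~quarantine_sample). An ideal world satisfying every premise can still have ~quarantine_sample false, so O(~quarantine_sample) is not derivable.

No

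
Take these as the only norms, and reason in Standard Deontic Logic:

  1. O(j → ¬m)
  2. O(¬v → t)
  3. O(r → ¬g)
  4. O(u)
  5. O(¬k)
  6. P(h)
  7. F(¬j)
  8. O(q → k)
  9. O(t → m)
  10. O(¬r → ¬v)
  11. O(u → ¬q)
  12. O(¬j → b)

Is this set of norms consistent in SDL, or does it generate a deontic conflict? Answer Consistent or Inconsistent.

Consistent

Premise 8 is O(q → k), but O(q) is not derivable from the premises, so it does not yield O(k).
So O(k) is not derivable, and the apparent clash with O(¬k) does not arise.
A world satisfying every obligation exists (e.g. b=false, g=false, h=false, j=true, k=false, m=false, q=false, r=true, t=false, u=true, v=true); no atom is both obligatory and forbidden, so the set is consistent.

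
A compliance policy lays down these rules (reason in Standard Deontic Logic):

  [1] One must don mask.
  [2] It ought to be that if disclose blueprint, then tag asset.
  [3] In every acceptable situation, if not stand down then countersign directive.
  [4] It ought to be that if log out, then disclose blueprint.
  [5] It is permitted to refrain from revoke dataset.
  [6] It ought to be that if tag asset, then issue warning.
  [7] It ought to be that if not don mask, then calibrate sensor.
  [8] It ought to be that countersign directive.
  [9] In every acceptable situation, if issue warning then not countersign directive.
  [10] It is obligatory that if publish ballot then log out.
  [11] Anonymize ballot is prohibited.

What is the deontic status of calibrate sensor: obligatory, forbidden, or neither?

Premise 7 is O(¬don_mask → calibrate_sensor), but O(¬don_mask) is not derivable from the premises, so it does not yield O(calibrate_sensor).
No premise or chain of K-axiom applications forces O(calibrate_sensor), and none forces O(¬calibrate_sensor). So calibrate_sensor is neither obligatory nor forbidden under these norms.

Neither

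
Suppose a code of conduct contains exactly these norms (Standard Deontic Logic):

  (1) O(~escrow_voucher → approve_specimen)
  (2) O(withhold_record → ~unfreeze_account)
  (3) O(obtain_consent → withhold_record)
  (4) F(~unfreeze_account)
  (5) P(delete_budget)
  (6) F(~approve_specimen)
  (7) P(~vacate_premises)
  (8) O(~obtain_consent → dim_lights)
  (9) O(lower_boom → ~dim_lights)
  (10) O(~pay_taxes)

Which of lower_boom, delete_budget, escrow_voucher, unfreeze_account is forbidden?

lower_boom

Premise 4, F(~unfreeze_account), is equivalent to O(unfreeze_account).
Premise 2, O(withhold_record → ~unfreeze_account), contraposes to O(unfreeze_account → ~withhold_record); with O(unfreeze_account) we get O(~withhold_record).
Premise 3, O(obtain_consent → withhold_record), contraposes to O(~withhold_record → ~obtain_consent); with O(~withhold_record) we get O(~obtain_consent).
With premise 8, O(~obtain_consent → dim_lights), the K-axiom yields O(dim_lights).
The contrapositive of premise 9 (O(lower_boom → ~dim_lights)) is O(dim_lights → ~lower_boom), and O(dim_lights) is already established, so O(~lower_boom).
So O(~lower_boom) holds, i.e. lower_boom is forbidden. None of the other listed options is forbidden under the premises.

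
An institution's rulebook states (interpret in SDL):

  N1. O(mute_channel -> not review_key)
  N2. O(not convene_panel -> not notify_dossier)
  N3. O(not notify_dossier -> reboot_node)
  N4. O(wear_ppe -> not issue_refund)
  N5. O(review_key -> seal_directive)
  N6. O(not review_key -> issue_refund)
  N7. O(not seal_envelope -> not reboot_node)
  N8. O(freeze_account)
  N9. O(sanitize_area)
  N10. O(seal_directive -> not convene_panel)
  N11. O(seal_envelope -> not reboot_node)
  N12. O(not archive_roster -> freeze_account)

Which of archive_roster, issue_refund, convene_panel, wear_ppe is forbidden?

By case analysis on not seal_envelope: premise 7 gives O(not seal_envelope -> not reboot_node) and premise 11 gives O(seal_envelope -> not reboot_node), so O(not reboot_node) either way.
Premise 3, O(not notify_dossier -> reboot_node), contraposes to O(not reboot_node -> notify_dossier); with O(not reboot_node) we get O(notify_dossier).
Premise 2 is O(not convene_panel -> not notify_dossier); contrapositively O(notify_dossier -> convene_panel). Since O(notify_dossier) holds, K gives O(convene_panel).
The contrapositive of premise 10 (O(seal_directive -> not convene_panel)) is O(convene_panel -> not seal_directive), and O(convene_panel) is already established, so O(not seal_directive).
Premise 5 is O(review_key -> seal_directive); contrapositively O(not seal_directive -> not review_key). Since O(not seal_directive) holds, K gives O(not review_key).
Applying K to premise 6 (O(not review_key -> issue_refund)) and O(not review_key) yields O(issue_refund).
The contrapositive of premise 4 (O(wear_ppe -> not issue_refund)) is O(issue_refund -> not wear_ppe), and O(issue_refund) is already established, so O(not wear_ppe).
So O(not wear_ppe) holds, i.e. wear_ppe is forbidden. None of the other listed options is forbidden under the premises.

wear_ppe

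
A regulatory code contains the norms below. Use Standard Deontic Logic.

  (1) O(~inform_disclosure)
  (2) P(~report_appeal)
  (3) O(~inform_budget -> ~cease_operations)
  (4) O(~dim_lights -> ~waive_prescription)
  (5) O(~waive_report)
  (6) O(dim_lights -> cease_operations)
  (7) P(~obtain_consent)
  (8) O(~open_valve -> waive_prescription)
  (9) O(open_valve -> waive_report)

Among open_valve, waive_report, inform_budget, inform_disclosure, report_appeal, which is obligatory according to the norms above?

inform_budget

Premise 5 states O(~waive_report) outright.
The contrapositive of premise 9 (O(open_valve -> waive_report)) is O(~waive_report -> ~open_valve), and O(~waive_report) is already established, so O(~open_valve).
From O(~open_valve) and premise 8, O(~open_valve -> waive_prescription), we obtain O(waive_prescription).
Premise 4 is O(~dim_lights -> ~waive_prescription); contrapositively O(waive_prescription -> dim_lights). Since O(waive_prescription) holds, K gives O(dim_lights).
Applying K to premise 6 (O(dim_lights -> cease_operations)) and O(dim_lights) yields O(cease_operations).
Premise 3 is O(~inform_budget -> ~cease_operations); contrapositively O(cease_operations -> inform_budget). Since O(cease_operations) holds, K gives O(inform_budget).
So O(inform_budget) holds — inform_budget is obligatory. None of the other listed options is made obligatory by any chain of premises.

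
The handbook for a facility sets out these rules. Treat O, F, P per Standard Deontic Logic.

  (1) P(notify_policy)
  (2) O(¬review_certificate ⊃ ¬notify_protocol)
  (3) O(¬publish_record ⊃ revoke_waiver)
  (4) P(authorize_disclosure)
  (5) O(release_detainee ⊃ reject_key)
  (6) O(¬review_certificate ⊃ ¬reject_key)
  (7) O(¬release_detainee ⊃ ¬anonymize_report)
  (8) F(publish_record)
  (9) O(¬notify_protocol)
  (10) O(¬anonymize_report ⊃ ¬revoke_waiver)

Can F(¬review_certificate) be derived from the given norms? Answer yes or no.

Yes

F(publish_record) at premise 8 means O(¬publish_record).
Premise 3 is O(¬publish_record ⊃ revoke_waiver); since O(¬publish_record), deontic closure gives O(revoke_waiver).
Premise 10, O(¬anonymize_report ⊃ ¬revoke_waiver), contraposes to O(revoke_waiver ⊃ anonymize_report); with O(revoke_waiver) we get O(anonymize_report).
The contrapositive of premise 7 (O(¬release_detainee ⊃ ¬anonymize_report)) is O(anonymize_report ⊃ release_detainee), and O(anonymize_report) is already established, so O(release_detainee).
From O(release_detainee) and premise 5, O(release_detainee ⊃ reject_key), we obtain O(reject_key).
Premise 6 is O(¬review_certificate ⊃ ¬reject_key); contrapositively O(reject_key ⊃ review_certificate). Since O(reject_key) holds, K gives O(review_certificate).
Premises 1, 2, 4, 9 do not contribute to this derivation.
So O(review_certificate) holds, i.e. F(¬review_certificate). The claim follows.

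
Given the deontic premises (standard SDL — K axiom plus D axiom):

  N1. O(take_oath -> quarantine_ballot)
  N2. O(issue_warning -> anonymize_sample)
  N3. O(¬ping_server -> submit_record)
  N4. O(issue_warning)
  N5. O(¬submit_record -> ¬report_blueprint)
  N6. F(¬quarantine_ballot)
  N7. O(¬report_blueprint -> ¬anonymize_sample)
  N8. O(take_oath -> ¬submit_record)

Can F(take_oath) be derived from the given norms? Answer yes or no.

Yes

Premise 4 states O(issue_warning) outright.
With premise 2, O(issue_warning -> anonymize_sample), the K-axiom yields O(anonymize_sample).
Premise 7 is O(¬report_blueprint -> ¬anonymize_sample); contrapositively O(anonymize_sample -> report_blueprint). Since O(anonymize_sample) holds, K gives O(report_blueprint).
The contrapositive of premise 5 (O(¬submit_record -> ¬report_blueprint)) is O(report_blueprint -> submit_record), and O(report_blueprint) is already established, so O(submit_record).
Premise 8 is O(take_oath -> ¬submit_record); contrapositively O(submit_record -> ¬take_oath). Since O(submit_record) holds, K gives O(¬take_oath).
Premises 1, 3, 6 do not contribute to this derivation.
So O(¬take_oath) holds, i.e. F(take_oath). The claim follows.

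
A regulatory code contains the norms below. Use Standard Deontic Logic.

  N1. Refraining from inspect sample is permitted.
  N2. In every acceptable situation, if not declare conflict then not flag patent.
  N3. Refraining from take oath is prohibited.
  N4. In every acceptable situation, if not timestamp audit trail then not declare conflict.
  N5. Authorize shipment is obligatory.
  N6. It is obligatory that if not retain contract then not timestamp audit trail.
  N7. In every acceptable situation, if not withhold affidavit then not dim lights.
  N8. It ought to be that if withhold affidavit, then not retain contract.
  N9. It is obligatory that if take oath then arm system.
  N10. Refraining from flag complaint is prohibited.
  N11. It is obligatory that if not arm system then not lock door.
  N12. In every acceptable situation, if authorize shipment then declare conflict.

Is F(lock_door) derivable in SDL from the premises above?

No

Premise 11 is O(¬arm_system → ¬lock_door), but O(¬arm_system) is not derivable from the premises, so it does not yield O(¬lock_door).
No other premise forces O(¬lock_door). An ideal world satisfying every premise can still have lock_door true, so F(lock_door) is not derivable.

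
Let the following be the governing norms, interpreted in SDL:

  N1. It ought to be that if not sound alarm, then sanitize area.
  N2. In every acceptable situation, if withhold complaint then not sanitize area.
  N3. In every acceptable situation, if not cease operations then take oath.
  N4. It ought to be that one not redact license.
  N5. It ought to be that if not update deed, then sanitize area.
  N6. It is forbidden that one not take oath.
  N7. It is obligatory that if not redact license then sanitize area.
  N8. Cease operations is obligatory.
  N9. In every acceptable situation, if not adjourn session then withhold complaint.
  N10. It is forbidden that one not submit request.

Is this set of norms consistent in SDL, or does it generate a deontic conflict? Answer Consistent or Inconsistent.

Consistent

Premise 3 is O(¬cease_operations → take_oath); even if O(take_oath) held, inferring O(¬cease_operations) would be affirming the consequent — invalid.
So O(¬cease_operations) is not derivable, and the apparent clash with O(cease_operations) does not arise.
A world satisfying every obligation exists (e.g. adjourn_session=true, cease_operations=true, redact_license=false, sanitize_area=true, sound_alarm=false, submit_request=true, take_oath=true, update_deed=false, withhold_complaint=false); no atom is both obligatory and forbidden, so the set is consistent.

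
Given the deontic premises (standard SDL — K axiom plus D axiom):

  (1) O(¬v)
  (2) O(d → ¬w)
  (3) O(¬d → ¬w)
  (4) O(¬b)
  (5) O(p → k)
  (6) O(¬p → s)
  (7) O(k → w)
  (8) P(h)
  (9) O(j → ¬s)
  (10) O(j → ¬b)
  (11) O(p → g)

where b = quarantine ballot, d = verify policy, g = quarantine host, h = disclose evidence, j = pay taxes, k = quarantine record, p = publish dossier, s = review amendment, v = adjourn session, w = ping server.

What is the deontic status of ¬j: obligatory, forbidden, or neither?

By case analysis on ¬d: premise 3 gives O(¬d → ¬w) and premise 2 gives O(d → ¬w), so O(¬w) either way.
Premise 7 is O(k → w); contrapositively O(¬w → ¬k). Since O(¬w) holds, K gives O(¬k).
Premise 5, O(p → k), contraposes to O(¬k → ¬p); with O(¬k) we get O(¬p).
Premise 6 is O(¬p → s); since O(¬p), deontic closure gives O(s).
Premise 9 is O(j → ¬s); contrapositively O(s → ¬j). Since O(s) holds, K gives O(¬j).
Premises 1, 4, 8, 10, 11 do not contribute to this derivation.
Hence ¬j is obligatory.

Obligatory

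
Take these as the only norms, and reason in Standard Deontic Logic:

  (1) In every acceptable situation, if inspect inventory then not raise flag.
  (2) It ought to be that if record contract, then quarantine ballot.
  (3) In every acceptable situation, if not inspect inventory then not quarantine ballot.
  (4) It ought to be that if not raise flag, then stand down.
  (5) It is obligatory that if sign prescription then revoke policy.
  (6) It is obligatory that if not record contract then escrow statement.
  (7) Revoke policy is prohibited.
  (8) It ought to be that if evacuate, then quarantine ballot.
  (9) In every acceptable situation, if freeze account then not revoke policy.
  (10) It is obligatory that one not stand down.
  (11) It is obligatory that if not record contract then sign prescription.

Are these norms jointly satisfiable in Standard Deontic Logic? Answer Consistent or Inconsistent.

Inconsistent

Premise 7, F(revoke_policy), is equivalent to O(¬revoke_policy).
Premise 5 is O(sign_prescription → revoke_policy); contrapositively O(¬revoke_policy → ¬sign_prescription). Since O(¬revoke_policy) holds, K gives O(¬sign_prescription).
Premise 11 is O(¬record_contract → sign_prescription); contrapositively O(¬sign_prescription → record_contract). Since O(¬sign_prescription) holds, K gives O(record_contract).
Premise 2 is O(record_contract → quarantine_ballot); since O(record_contract), deontic closure gives O(quarantine_ballot).
The contrapositive of premise 3 (O(¬inspect_inventory → ¬quarantine_ballot)) is O(quarantine_ballot → inspect_inventory), and O(quarantine_ballot) is already established, so O(inspect_inventory).
Applying K to premise 1 (O(inspect_inventory → ¬raise_flag)) and O(inspect_inventory) yields O(¬raise_flag).
With premise 4, O(¬raise_flag → stand_down), the K-axiom yields O(stand_down).
Yet premise 10 states O(¬stand_down).
We now have both O(stand_down) and O(¬stand_down) — stand_down is simultaneously obligatory and forbidden, violating the D-axiom.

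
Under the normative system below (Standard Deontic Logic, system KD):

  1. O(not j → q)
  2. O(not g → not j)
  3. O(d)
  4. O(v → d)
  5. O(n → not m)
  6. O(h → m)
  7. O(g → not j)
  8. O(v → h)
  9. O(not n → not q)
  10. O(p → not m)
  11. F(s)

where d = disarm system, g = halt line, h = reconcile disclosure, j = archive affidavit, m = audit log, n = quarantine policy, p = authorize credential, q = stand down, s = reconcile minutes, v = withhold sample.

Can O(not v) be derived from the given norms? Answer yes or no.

By case analysis on not g: premise 2 gives O(not g → not j) and premise 7 gives O(g → not j), so O(not j) either way.
From O(not j) and premise 1, O(not j → q), we obtain O(q).
Premise 9 is O(not n → not q); contrapositively O(q → n). Since O(q) holds, K gives O(n).
Premise 5 is O(n → not m); since O(n), deontic closure gives O(not m).
Premise 6, O(h → m), contraposes to O(not m → not h); with O(not m) we get O(not h).
The contrapositive of premise 8 (O(v → h)) is O(not h → not v), and O(not h) is already established, so O(not v).
Premises 3, 4, 10, 11 do not contribute to this derivation.
So O(not v) follows.

Yes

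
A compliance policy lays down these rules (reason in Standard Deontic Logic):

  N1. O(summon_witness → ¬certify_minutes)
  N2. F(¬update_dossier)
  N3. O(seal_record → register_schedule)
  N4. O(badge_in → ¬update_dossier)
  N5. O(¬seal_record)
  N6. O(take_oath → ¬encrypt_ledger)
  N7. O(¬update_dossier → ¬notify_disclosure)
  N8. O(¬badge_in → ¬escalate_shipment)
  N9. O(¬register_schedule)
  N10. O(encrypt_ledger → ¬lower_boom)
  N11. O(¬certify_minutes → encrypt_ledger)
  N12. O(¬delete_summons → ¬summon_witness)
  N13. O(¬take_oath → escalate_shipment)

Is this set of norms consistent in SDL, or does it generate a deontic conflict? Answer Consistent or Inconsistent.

Premise 3 is O(seal_record → register_schedule), but O(seal_record) is not derivable from the premises, so it does not yield O(register_schedule).
So O(register_schedule) is not derivable, and the apparent clash with O(¬register_schedule) does not arise.
A world satisfying every obligation exists (e.g. badge_in=false, certify_minutes=true, delete_summons=false, encrypt_ledger=false, escalate_shipment=false, lower_boom=false, notify_disclosure=false, register_schedule=false, seal_record=false, summon_witness=false, take_oath=true, update_dossier=true); no atom is both obligatory and forbidden, so the set is consistent.

Consistent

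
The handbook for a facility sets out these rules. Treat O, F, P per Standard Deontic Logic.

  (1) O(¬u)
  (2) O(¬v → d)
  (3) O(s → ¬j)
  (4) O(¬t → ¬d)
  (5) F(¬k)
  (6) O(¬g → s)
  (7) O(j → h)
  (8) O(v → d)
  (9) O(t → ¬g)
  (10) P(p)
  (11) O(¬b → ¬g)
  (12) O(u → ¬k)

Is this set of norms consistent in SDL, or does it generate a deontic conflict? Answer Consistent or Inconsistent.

Consistent

Premise 12 is O(u → ¬k), but O(u) is not derivable from the premises, so it does not yield O(¬k).
So O(¬k) is not derivable, and the apparent clash with O(k) does not arise.
A world satisfying every obligation exists (e.g. b=false, d=true, g=false, h=false, j=false, k=true, p=false, s=true, t=true, u=false, v=false); no atom is both obligatory and forbidden, so the set is consistent.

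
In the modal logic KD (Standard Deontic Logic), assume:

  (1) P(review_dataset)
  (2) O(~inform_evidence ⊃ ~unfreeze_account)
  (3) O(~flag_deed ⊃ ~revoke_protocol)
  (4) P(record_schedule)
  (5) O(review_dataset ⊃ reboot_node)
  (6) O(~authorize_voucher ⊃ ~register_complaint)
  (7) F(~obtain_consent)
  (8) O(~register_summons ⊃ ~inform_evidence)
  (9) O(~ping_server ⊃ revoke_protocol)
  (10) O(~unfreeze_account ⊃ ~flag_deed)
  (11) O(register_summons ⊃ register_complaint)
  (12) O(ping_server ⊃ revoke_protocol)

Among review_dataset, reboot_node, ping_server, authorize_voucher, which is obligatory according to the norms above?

authorize_voucher

By case analysis on ~ping_server: premise 9 gives O(~ping_server ⊃ revoke_protocol) and premise 12 gives O(ping_server ⊃ revoke_protocol), so O(revoke_protocol) either way.
The contrapositive of premise 3 (O(~flag_deed ⊃ ~revoke_protocol)) is O(revoke_protocol ⊃ flag_deed), and O(revoke_protocol) is already established, so O(flag_deed).
Premise 10 is O(~unfreeze_account ⊃ ~flag_deed); contrapositively O(flag_deed ⊃ unfreeze_account). Since O(flag_deed) holds, K gives O(unfreeze_account).
Premise 2, O(~inform_evidence ⊃ ~unfreeze_account), contraposes to O(unfreeze_account ⊃ inform_evidence); with O(unfreeze_account) we get O(inform_evidence).
Premise 8 is O(~register_summons ⊃ ~inform_evidence); contrapositively O(inform_evidence ⊃ register_summons). Since O(inform_evidence) holds, K gives O(register_summons).
Premise 11 is O(register_summons ⊃ register_complaint); since O(register_summons), deontic closure gives O(register_complaint).
Premise 6 is O(~authorize_voucher ⊃ ~register_complaint); contrapositively O(register_complaint ⊃ authorize_voucher). Since O(register_complaint) holds, K gives O(authorize_voucher).
So O(authorize_voucher) holds — authorize_voucher is obligatory. None of the other listed options is made obligatory by any chain of premises.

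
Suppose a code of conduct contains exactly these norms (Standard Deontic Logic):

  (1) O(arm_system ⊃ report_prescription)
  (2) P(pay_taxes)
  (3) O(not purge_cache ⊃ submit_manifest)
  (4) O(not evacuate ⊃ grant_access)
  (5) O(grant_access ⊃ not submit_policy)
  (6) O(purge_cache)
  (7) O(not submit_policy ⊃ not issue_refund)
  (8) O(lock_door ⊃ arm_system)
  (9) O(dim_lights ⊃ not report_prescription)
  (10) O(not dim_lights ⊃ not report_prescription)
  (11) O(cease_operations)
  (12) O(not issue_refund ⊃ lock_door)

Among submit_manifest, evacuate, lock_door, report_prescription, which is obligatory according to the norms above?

evacuate

By case analysis on not dim_lights: premise 10 gives O(not dim_lights ⊃ not report_prescription) and premise 9 gives O(dim_lights ⊃ not report_prescription), so O(not report_prescription) either way.
The contrapositive of premise 1 (O(arm_system ⊃ report_prescription)) is O(not report_prescription ⊃ not arm_system), and O(not report_prescription) is already established, so O(not arm_system).
Premise 8 is O(lock_door ⊃ arm_system); contrapositively O(not arm_system ⊃ not lock_door). Since O(not arm_system) holds, K gives O(not lock_door).
The contrapositive of premise 12 (O(not issue_refund ⊃ lock_door)) is O(not lock_door ⊃ issue_refund), and O(not lock_door) is already established, so O(issue_refund).
Premise 7, O(not submit_policy ⊃ not issue_refund), contraposes to O(issue_refund ⊃ submit_policy); with O(issue_refund) we get O(submit_policy).
Premise 5, O(grant_access ⊃ not submit_policy), contraposes to O(submit_policy ⊃ not grant_access); with O(submit_policy) we get O(not grant_access).
The contrapositive of premise 4 (O(not evacuate ⊃ grant_access)) is O(not grant_access ⊃ evacuate), and O(not grant_access) is already established, so O(evacuate).
So O(evacuate) holds — evacuate is obligatory. None of the other listed options is made obligatory by any chain of premises.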